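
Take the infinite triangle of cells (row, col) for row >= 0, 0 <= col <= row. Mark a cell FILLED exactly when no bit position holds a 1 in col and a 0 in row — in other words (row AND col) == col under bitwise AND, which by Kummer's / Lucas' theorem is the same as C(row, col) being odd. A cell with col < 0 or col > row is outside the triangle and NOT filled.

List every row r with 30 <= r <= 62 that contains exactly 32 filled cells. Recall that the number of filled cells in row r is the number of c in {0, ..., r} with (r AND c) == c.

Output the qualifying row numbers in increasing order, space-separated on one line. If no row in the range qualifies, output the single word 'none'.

Row r has 2^popcount(r) filled cells, so we need popcount(r) = log2(32) = 5.
Scan r = 30..62 and keep those with exactly 5 one-bits:
r=30=11110 popcount=4 -> skip
r=31=11111 popcount=5 -> KEEP
r=32=100000 popcount=1 -> skip
r=33=100001 popcount=2 -> skip
r=34=100010 popcount=2 -> skip
r=35=100011 popcount=3 -> skip
r=36=100100 popcount=2 -> skip
r=37=100101 popcount=3 -> skip
r=38=100110 popcount=3 -> skip
r=39=100111 popcount=4 -> skip
r=40=101000 popcount=2 -> skip
r=41=101001 popcount=3 -> skip
r=42=101010 popcount=3 -> skip
r=43=101011 popcount=4 -> skip
r=44=101100 popcount=3 -> skip
r=45=101101 popcount=4 -> skip
r=46=101110 popcount=4 -> skip
r=47=101111 popcount=5 -> KEEP
r=48=110000 popcount=2 -> skip
r=49=110001 popcount=3 -> skip
r=50=110010 popcount=3 -> skip
r=51=110011 popcount=4 -> skip
r=52=110100 popcount=3 -> skip
r=53=110101 popcount=4 -> skip
r=54=110110 popcount=4 -> skip
r=55=110111 popcount=5 -> KEEP
r=56=111000 popcount=3 -> skip
r=57=111001 popcount=4 -> skip
r=58=111010 popcount=4 -> skip
r=59=111011 popcount=5 -> KEEP
r=60=111100 popcount=4 -> skip
r=61=111101 popcount=5 -> KEEP
r=62=111110 popcount=5 -> KEEP
Kept rows: 31 47 55 59 61 62

Answer: 31 47 55 59 61 62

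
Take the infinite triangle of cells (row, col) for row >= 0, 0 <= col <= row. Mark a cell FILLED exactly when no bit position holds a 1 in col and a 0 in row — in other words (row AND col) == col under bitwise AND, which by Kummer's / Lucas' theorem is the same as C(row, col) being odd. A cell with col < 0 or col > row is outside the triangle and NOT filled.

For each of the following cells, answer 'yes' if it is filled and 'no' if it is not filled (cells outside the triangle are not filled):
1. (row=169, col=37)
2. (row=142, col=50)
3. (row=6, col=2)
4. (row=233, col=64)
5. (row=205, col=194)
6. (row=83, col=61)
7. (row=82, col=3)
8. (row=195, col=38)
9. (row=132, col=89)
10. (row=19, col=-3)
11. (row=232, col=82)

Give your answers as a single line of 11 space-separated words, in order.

(169,37): row=0b10101001, col=0b100101, row AND col = 0b100001 = 33; 33 != 37 -> empty
(142,50): row=0b10001110, col=0b110010, row AND col = 0b10 = 2; 2 != 50 -> empty
(6,2): row=0b110, col=0b10, row AND col = 0b10 = 2; 2 == 2 -> filled
(233,64): row=0b11101001, col=0b1000000, row AND col = 0b1000000 = 64; 64 == 64 -> filled
(205,194): row=0b11001101, col=0b11000010, row AND col = 0b11000000 = 192; 192 != 194 -> empty
(83,61): row=0b1010011, col=0b111101, row AND col = 0b10001 = 17; 17 != 61 -> empty
(82,3): row=0b1010010, col=0b11, row AND col = 0b10 = 2; 2 != 3 -> empty
(195,38): row=0b11000011, col=0b100110, row AND col = 0b10 = 2; 2 != 38 -> empty
(132,89): row=0b10000100, col=0b1011001, row AND col = 0b0 = 0; 0 != 89 -> empty
(19,-3): col outside [0, 19] -> not filled
(232,82): row=0b11101000, col=0b1010010, row AND col = 0b1000000 = 64; 64 != 82 -> empty

Answer: no no yes yes no no no no no no no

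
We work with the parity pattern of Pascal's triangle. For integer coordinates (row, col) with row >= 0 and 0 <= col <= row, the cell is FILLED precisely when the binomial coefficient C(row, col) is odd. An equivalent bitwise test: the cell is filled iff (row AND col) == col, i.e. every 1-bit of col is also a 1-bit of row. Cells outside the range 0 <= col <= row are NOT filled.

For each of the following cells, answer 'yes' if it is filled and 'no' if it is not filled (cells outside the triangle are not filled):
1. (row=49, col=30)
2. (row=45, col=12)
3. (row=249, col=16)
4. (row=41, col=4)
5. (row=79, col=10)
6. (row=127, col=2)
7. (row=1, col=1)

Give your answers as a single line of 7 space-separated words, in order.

(49,30): row=0b110001, col=0b11110, row AND col = 0b10000 = 16; 16 != 30 -> empty
(45,12): row=0b101101, col=0b1100, row AND col = 0b1100 = 12; 12 == 12 -> filled
(249,16): row=0b11111001, col=0b10000, row AND col = 0b10000 = 16; 16 == 16 -> filled
(41,4): row=0b101001, col=0b100, row AND col = 0b0 = 0; 0 != 4 -> empty
(79,10): row=0b1001111, col=0b1010, row AND col = 0b1010 = 10; 10 == 10 -> filled
(127,2): row=0b1111111, col=0b10, row AND col = 0b10 = 2; 2 == 2 -> filled
(1,1): row=0b1, col=0b1, row AND col = 0b1 = 1; 1 == 1 -> filled

Answer: no yes yes no yes yes yes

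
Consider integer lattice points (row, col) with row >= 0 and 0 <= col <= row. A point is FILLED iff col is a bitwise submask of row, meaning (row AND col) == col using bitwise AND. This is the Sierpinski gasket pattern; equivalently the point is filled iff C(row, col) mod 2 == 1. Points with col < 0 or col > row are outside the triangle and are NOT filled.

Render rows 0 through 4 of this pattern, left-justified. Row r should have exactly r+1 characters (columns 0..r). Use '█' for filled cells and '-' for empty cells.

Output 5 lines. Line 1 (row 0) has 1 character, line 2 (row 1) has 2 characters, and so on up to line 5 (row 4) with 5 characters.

r0=0: █
r1=1: ██
r2=10: █-█
r3=11: ████
r4=100: █---█

Answer: █
██
█-█
████
█---█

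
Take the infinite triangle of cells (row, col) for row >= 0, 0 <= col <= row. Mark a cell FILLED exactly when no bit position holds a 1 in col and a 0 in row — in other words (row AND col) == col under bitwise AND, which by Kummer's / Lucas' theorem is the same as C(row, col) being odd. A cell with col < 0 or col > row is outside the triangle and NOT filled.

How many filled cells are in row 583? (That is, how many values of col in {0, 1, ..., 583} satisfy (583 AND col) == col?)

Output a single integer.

Answer: 32

Derivation:
583 in binary = 1001000111
popcount(583) = number of 1-bits in 1001000111 = 5
A col c satisfies (583 AND c) == c iff every set bit of c is also set in 583; each of the 5 set bits of 583 can independently be on or off in c.
count = 2^5 = 32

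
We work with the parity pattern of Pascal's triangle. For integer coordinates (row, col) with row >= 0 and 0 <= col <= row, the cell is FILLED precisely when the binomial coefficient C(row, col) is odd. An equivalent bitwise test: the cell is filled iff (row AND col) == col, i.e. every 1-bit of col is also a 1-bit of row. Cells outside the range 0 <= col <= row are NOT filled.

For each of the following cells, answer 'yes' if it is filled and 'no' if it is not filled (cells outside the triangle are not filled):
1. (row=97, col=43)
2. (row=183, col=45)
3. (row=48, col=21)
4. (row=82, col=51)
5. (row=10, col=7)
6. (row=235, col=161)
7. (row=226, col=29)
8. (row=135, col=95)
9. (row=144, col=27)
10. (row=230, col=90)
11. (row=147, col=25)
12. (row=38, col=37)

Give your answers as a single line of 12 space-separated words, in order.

Answer: no no no no no yes no no no no no no

Derivation:
(97,43): row=0b1100001, col=0b101011, row AND col = 0b100001 = 33; 33 != 43 -> empty
(183,45): row=0b10110111, col=0b101101, row AND col = 0b100101 = 37; 37 != 45 -> empty
(48,21): row=0b110000, col=0b10101, row AND col = 0b10000 = 16; 16 != 21 -> empty
(82,51): row=0b1010010, col=0b110011, row AND col = 0b10010 = 18; 18 != 51 -> empty
(10,7): row=0b1010, col=0b111, row AND col = 0b10 = 2; 2 != 7 -> empty
(235,161): row=0b11101011, col=0b10100001, row AND col = 0b10100001 = 161; 161 == 161 -> filled
(226,29): row=0b11100010, col=0b11101, row AND col = 0b0 = 0; 0 != 29 -> empty
(135,95): row=0b10000111, col=0b1011111, row AND col = 0b111 = 7; 7 != 95 -> empty
(144,27): row=0b10010000, col=0b11011, row AND col = 0b10000 = 16; 16 != 27 -> empty
(230,90): row=0b11100110, col=0b1011010, row AND col = 0b1000010 = 66; 66 != 90 -> empty
(147,25): row=0b10010011, col=0b11001, row AND col = 0b10001 = 17; 17 != 25 -> empty
(38,37): row=0b100110, col=0b100101, row AND col = 0b100100 = 36; 36 != 37 -> empty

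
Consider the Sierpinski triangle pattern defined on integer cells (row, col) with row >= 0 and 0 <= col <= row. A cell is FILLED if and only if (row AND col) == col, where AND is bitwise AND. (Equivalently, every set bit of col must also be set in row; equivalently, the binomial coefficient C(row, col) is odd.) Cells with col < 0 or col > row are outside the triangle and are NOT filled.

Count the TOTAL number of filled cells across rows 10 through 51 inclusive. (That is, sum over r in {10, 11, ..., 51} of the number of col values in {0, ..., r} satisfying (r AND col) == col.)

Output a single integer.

Answer: 408

Derivation:
r10=1010 pc2: +4 =4
r11=1011 pc3: +8 =12
r12=1100 pc2: +4 =16
r13=1101 pc3: +8 =24
r14=1110 pc3: +8 =32
r15=1111 pc4: +16 =48
r16=10000 pc1: +2 =50
r17=10001 pc2: +4 =54
r18=10010 pc2: +4 =58
r19=10011 pc3: +8 =66
r20=10100 pc2: +4 =70
r21=10101 pc3: +8 =78
r22=10110 pc3: +8 =86
r23=10111 pc4: +16 =102
r24=11000 pc2: +4 =106
r25=11001 pc3: +8 =114
r26=11010 pc3: +8 =122
r27=11011 pc4: +16 =138
r28=11100 pc3: +8 =146
r29=11101 pc4: +16 =162
r30=11110 pc4: +16 =178
r31=11111 pc5: +32 =210
r32=100000 pc1: +2 =212
r33=100001 pc2: +4 =216
r34=100010 pc2: +4 =220
r35=100011 pc3: +8 =228
r36=100100 pc2: +4 =232
r37=100101 pc3: +8 =240
r38=100110 pc3: +8 =248
r39=100111 pc4: +16 =264
r40=101000 pc2: +4 =268
r41=101001 pc3: +8 =276
r42=101010 pc3: +8 =284
r43=101011 pc4: +16 =300
r44=101100 pc3: +8 =308
r45=101101 pc4: +16 =324
r46=101110 pc4: +16 =340
r47=101111 pc5: +32 =372
r48=110000 pc2: +4 =376
r49=110001 pc3: +8 =384
r50=110010 pc3: +8 =392
r51=110011 pc4: +16 =408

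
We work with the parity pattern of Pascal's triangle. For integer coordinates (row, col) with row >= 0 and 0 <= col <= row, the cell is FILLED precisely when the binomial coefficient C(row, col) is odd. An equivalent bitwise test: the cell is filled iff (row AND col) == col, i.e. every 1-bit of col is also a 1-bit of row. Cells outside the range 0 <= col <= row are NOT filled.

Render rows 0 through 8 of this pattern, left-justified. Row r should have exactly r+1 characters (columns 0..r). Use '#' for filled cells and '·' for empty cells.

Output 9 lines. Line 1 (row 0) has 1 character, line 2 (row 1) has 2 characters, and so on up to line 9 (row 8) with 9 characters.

Answer: #
##
#·#
####
#···#
##··##
#·#·#·#
########
#·······#

Derivation:
r0=0: #
r1=1: ##
r2=10: #·#
r3=11: ####
r4=100: #···#
r5=101: ##··##
r6=110: #·#·#·#
r7=111: ########
r8=1000: #·······#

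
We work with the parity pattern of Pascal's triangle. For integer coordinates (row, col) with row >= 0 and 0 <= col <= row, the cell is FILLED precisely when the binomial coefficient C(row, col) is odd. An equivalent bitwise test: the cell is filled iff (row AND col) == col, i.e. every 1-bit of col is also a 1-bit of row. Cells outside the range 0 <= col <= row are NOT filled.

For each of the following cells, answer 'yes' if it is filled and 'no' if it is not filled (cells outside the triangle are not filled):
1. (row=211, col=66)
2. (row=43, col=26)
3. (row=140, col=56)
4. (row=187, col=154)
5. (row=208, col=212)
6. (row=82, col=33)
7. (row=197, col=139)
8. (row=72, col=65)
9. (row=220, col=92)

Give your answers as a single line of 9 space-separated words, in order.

(211,66): row=0b11010011, col=0b1000010, row AND col = 0b1000010 = 66; 66 == 66 -> filled
(43,26): row=0b101011, col=0b11010, row AND col = 0b1010 = 10; 10 != 26 -> empty
(140,56): row=0b10001100, col=0b111000, row AND col = 0b1000 = 8; 8 != 56 -> empty
(187,154): row=0b10111011, col=0b10011010, row AND col = 0b10011010 = 154; 154 == 154 -> filled
(208,212): col outside [0, 208] -> not filled
(82,33): row=0b1010010, col=0b100001, row AND col = 0b0 = 0; 0 != 33 -> empty
(197,139): row=0b11000101, col=0b10001011, row AND col = 0b10000001 = 129; 129 != 139 -> empty
(72,65): row=0b1001000, col=0b1000001, row AND col = 0b1000000 = 64; 64 != 65 -> empty
(220,92): row=0b11011100, col=0b1011100, row AND col = 0b1011100 = 92; 92 == 92 -> filled

Answer: yes no no yes no no no no yes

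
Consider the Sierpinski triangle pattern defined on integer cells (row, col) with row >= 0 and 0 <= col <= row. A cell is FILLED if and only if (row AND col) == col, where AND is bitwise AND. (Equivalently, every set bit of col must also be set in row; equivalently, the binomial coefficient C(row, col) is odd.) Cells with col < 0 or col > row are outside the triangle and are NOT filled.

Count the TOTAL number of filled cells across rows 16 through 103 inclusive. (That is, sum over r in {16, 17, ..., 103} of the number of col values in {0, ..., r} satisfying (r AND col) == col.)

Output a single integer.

Answer: 1242

Derivation:
r16=10000 pc1: +2 =2
r17=10001 pc2: +4 =6
r18=10010 pc2: +4 =10
r19=10011 pc3: +8 =18
r20=10100 pc2: +4 =22
r21=10101 pc3: +8 =30
r22=10110 pc3: +8 =38
r23=10111 pc4: +16 =54
r24=11000 pc2: +4 =58
r25=11001 pc3: +8 =66
r26=11010 pc3: +8 =74
r27=11011 pc4: +16 =90
r28=11100 pc3: +8 =98
r29=11101 pc4: +16 =114
r30=11110 pc4: +16 =130
r31=11111 pc5: +32 =162
r32=100000 pc1: +2 =164
r33=100001 pc2: +4 =168
r34=100010 pc2: +4 =172
r35=100011 pc3: +8 =180
r36=100100 pc2: +4 =184
r37=100101 pc3: +8 =192
r38=100110 pc3: +8 =200
r39=100111 pc4: +16 =216
r40=101000 pc2: +4 =220
r41=101001 pc3: +8 =228
r42=101010 pc3: +8 =236
r43=101011 pc4: +16 =252
r44=101100 pc3: +8 =260
r45=101101 pc4: +16 =276
r46=101110 pc4: +16 =292
r47=101111 pc5: +32 =324
r48=110000 pc2: +4 =328
r49=110001 pc3: +8 =336
r50=110010 pc3: +8 =344
r51=110011 pc4: +16 =360
r52=110100 pc3: +8 =368
r53=110101 pc4: +16 =384
r54=110110 pc4: +16 =400
r55=110111 pc5: +32 =432
r56=111000 pc3: +8 =440
r57=111001 pc4: +16 =456
r58=111010 pc4: +16 =472
r59=111011 pc5: +32 =504
r60=111100 pc4: +16 =520
r61=111101 pc5: +32 =552
r62=111110 pc5: +32 =584
r63=111111 pc6: +64 =648
r64=1000000 pc1: +2 =650
r65=1000001 pc2: +4 =654
r66=1000010 pc2: +4 =658
r67=1000011 pc3: +8 =666
r68=1000100 pc2: +4 =670
r69=1000101 pc3: +8 =678
r70=1000110 pc3: +8 =686
r71=1000111 pc4: +16 =702
r72=1001000 pc2: +4 =706
r73=1001001 pc3: +8 =714
r74=1001010 pc3: +8 =722
r75=1001011 pc4: +16 =738
r76=1001100 pc3: +8 =746
r77=1001101 pc4: +16 =762
r78=1001110 pc4: +16 =778
r79=1001111 pc5: +32 =810
r80=1010000 pc2: +4 =814
r81=1010001 pc3: +8 =822
r82=1010010 pc3: +8 =830
r83=1010011 pc4: +16 =846
r84=1010100 pc3: +8 =854
r85=1010101 pc4: +16 =870
r86=1010110 pc4: +16 =886
r87=1010111 pc5: +32 =918
r88=1011000 pc3: +8 =926
r89=1011001 pc4: +16 =942
r90=1011010 pc4: +16 =958
r91=1011011 pc5: +32 =990
r92=1011100 pc4: +16 =1006
r93=1011101 pc5: +32 =1038
r94=1011110 pc5: +32 =1070
r95=1011111 pc6: +64 =1134
r96=1100000 pc2: +4 =1138
r97=1100001 pc3: +8 =1146
r98=1100010 pc3: +8 =1154
r99=1100011 pc4: +16 =1170
r100=1100100 pc3: +8 =1178
r101=1100101 pc4: +16 =1194
r102=1100110 pc4: +16 =1210
r103=1100111 pc5: +32 =1242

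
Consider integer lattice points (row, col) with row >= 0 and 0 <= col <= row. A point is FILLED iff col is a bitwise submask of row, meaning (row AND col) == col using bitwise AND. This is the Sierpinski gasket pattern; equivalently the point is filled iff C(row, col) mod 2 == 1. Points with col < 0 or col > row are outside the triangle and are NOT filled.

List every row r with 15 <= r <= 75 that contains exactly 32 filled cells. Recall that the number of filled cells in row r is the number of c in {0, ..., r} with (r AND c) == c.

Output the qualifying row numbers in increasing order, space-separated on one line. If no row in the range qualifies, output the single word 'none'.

Answer: 31 47 55 59 61 62

Derivation:
Row r has 2^popcount(r) filled cells, so we need popcount(r) = log2(32) = 5.
Scan r = 15..75 and keep those with exactly 5 one-bits:
r=15=1111 popcount=4 -> skip
r=16=10000 popcount=1 -> skip
r=17=10001 popcount=2 -> skip
r=18=10010 popcount=2 -> skip
r=19=10011 popcount=3 -> skip
r=20=10100 popcount=2 -> skip
r=21=10101 popcount=3 -> skip
r=22=10110 popcount=3 -> skip
r=23=10111 popcount=4 -> skip
r=24=11000 popcount=2 -> skip
r=25=11001 popcount=3 -> skip
r=26=11010 popcount=3 -> skip
r=27=11011 popcount=4 -> skip
r=28=11100 popcount=3 -> skip
r=29=11101 popcount=4 -> skip
r=30=11110 popcount=4 -> skip
r=31=11111 popcount=5 -> KEEP
r=32=100000 popcount=1 -> skip
r=33=100001 popcount=2 -> skip
r=34=100010 popcount=2 -> skip
r=35=100011 popcount=3 -> skip
r=36=100100 popcount=2 -> skip
r=37=100101 popcount=3 -> skip
r=38=100110 popcount=3 -> skip
r=39=100111 popcount=4 -> skip
r=40=101000 popcount=2 -> skip
r=41=101001 popcount=3 -> skip
r=42=101010 popcount=3 -> skip
r=43=101011 popcount=4 -> skip
r=44=101100 popcount=3 -> skip
r=45=101101 popcount=4 -> skip
r=46=101110 popcount=4 -> skip
r=47=101111 popcount=5 -> KEEP
r=48=110000 popcount=2 -> skip
r=49=110001 popcount=3 -> skip
r=50=110010 popcount=3 -> skip
r=51=110011 popcount=4 -> skip
r=52=110100 popcount=3 -> skip
r=53=110101 popcount=4 -> skip
r=54=110110 popcount=4 -> skip
r=55=110111 popcount=5 -> KEEP
r=56=111000 popcount=3 -> skip
r=57=111001 popcount=4 -> skip
r=58=111010 popcount=4 -> skip
r=59=111011 popcount=5 -> KEEP
r=60=111100 popcount=4 -> skip
r=61=111101 popcount=5 -> KEEP
r=62=111110 popcount=5 -> KEEP
r=63=111111 popcount=6 -> skip
r=64=1000000 popcount=1 -> skip
r=65=1000001 popcount=2 -> skip
r=66=1000010 popcount=2 -> skip
r=67=1000011 popcount=3 -> skip
r=68=1000100 popcount=2 -> skip
r=69=1000101 popcount=3 -> skip
r=70=1000110 popcount=3 -> skip
r=71=1000111 popcount=4 -> skip
r=72=1001000 popcount=2 -> skip
r=73=1001001 popcount=3 -> skip
r=74=1001010 popcount=3 -> skip
r=75=1001011 popcount=4 -> skip
Kept rows: 31 47 55 59 61 62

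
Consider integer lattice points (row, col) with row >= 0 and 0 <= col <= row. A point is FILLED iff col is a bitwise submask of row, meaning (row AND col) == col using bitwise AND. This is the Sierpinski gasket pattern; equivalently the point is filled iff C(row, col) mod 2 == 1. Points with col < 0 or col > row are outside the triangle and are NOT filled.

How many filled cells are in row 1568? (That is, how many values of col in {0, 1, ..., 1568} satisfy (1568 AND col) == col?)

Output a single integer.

Answer: 8

Derivation:
1568 in binary = 11000100000
popcount(1568) = number of 1-bits in 11000100000 = 3
A col c satisfies (1568 AND c) == c iff every set bit of c is also set in 1568; each of the 3 set bits of 1568 can independently be on or off in c.
count = 2^3 = 8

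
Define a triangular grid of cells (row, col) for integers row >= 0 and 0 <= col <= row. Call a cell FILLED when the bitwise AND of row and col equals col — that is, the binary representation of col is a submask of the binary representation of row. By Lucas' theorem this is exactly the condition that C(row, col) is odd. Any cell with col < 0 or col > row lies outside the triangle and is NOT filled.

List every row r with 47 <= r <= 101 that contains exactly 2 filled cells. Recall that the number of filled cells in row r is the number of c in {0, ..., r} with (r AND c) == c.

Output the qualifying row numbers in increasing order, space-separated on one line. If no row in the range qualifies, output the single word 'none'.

Answer: 64

Derivation:
Row r has 2^popcount(r) filled cells, so we need popcount(r) = log2(2) = 1.
Scan r = 47..101 and keep those with exactly 1 one-bits:
r=47=101111 popcount=5 -> skip
r=48=110000 popcount=2 -> skip
r=49=110001 popcount=3 -> skip
r=50=110010 popcount=3 -> skip
r=51=110011 popcount=4 -> skip
r=52=110100 popcount=3 -> skip
r=53=110101 popcount=4 -> skip
r=54=110110 popcount=4 -> skip
r=55=110111 popcount=5 -> skip
r=56=111000 popcount=3 -> skip
r=57=111001 popcount=4 -> skip
r=58=111010 popcount=4 -> skip
r=59=111011 popcount=5 -> skip
r=60=111100 popcount=4 -> skip
r=61=111101 popcount=5 -> skip
r=62=111110 popcount=5 -> skip
r=63=111111 popcount=6 -> skip
r=64=1000000 popcount=1 -> KEEP
r=65=1000001 popcount=2 -> skip
r=66=1000010 popcount=2 -> skip
r=67=1000011 popcount=3 -> skip
r=68=1000100 popcount=2 -> skip
r=69=1000101 popcount=3 -> skip
r=70=1000110 popcount=3 -> skip
r=71=1000111 popcount=4 -> skip
r=72=1001000 popcount=2 -> skip
r=73=1001001 popcount=3 -> skip
r=74=1001010 popcount=3 -> skip
r=75=1001011 popcount=4 -> skip
r=76=1001100 popcount=3 -> skip
r=77=1001101 popcount=4 -> skip
r=78=1001110 popcount=4 -> skip
r=79=1001111 popcount=5 -> skip
r=80=1010000 popcount=2 -> skip
r=81=1010001 popcount=3 -> skip
r=82=1010010 popcount=3 -> skip
r=83=1010011 popcount=4 -> skip
r=84=1010100 popcount=3 -> skip
r=85=1010101 popcount=4 -> skip
r=86=1010110 popcount=4 -> skip
r=87=1010111 popcount=5 -> skip
r=88=1011000 popcount=3 -> skip
r=89=1011001 popcount=4 -> skip
r=90=1011010 popcount=4 -> skip
r=91=1011011 popcount=5 -> skip
r=92=1011100 popcount=4 -> skip
r=93=1011101 popcount=5 -> skip
r=94=1011110 popcount=5 -> skip
r=95=1011111 popcount=6 -> skip
r=96=1100000 popcount=2 -> skip
r=97=1100001 popcount=3 -> skip
r=98=1100010 popcount=3 -> skip
r=99=1100011 popcount=4 -> skip
r=100=1100100 popcount=3 -> skip
r=101=1100101 popcount=4 -> skip
Kept rows: 64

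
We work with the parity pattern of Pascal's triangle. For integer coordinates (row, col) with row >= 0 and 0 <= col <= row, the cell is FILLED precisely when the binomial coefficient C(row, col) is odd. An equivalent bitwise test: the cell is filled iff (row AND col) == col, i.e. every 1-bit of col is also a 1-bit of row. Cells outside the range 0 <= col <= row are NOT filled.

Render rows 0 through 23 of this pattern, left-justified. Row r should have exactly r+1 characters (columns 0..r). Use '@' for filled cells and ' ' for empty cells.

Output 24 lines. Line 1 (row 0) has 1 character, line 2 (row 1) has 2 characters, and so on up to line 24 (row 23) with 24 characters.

Answer: @
@@
@ @
@@@@
@   @
@@  @@
@ @ @ @
@@@@@@@@
@       @
@@      @@
@ @     @ @
@@@@    @@@@
@   @   @   @
@@  @@  @@  @@
@ @ @ @ @ @ @ @
@@@@@@@@@@@@@@@@
@               @
@@              @@
@ @             @ @
@@@@            @@@@
@   @           @   @
@@  @@          @@  @@
@ @ @ @         @ @ @ @
@@@@@@@@        @@@@@@@@

Derivation:
r0=0: @
r1=1: @@
r2=10: @ @
r3=11: @@@@
r4=100: @   @
r5=101: @@  @@
r6=110: @ @ @ @
r7=111: @@@@@@@@
r8=1000: @       @
r9=1001: @@      @@
r10=1010: @ @     @ @
r11=1011: @@@@    @@@@
r12=1100: @   @   @   @
r13=1101: @@  @@  @@  @@
r14=1110: @ @ @ @ @ @ @ @
r15=1111: @@@@@@@@@@@@@@@@
r16=10000: @               @
r17=10001: @@              @@
r18=10010: @ @             @ @
r19=10011: @@@@            @@@@
r20=10100: @   @           @   @
r21=10101: @@  @@          @@  @@
r22=10110: @ @ @ @         @ @ @ @
r23=10111: @@@@@@@@        @@@@@@@@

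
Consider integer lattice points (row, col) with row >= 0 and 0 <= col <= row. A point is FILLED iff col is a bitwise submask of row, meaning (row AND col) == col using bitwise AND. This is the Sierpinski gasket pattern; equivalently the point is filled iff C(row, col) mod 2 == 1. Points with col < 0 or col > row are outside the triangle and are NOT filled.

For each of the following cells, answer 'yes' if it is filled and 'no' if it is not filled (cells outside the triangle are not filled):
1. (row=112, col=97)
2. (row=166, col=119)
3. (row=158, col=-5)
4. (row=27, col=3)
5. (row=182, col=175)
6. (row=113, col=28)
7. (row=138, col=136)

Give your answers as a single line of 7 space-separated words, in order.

Answer: no no no yes no no yes

Derivation:
(112,97): row=0b1110000, col=0b1100001, row AND col = 0b1100000 = 96; 96 != 97 -> empty
(166,119): row=0b10100110, col=0b1110111, row AND col = 0b100110 = 38; 38 != 119 -> empty
(158,-5): col outside [0, 158] -> not filled
(27,3): row=0b11011, col=0b11, row AND col = 0b11 = 3; 3 == 3 -> filled
(182,175): row=0b10110110, col=0b10101111, row AND col = 0b10100110 = 166; 166 != 175 -> empty
(113,28): row=0b1110001, col=0b11100, row AND col = 0b10000 = 16; 16 != 28 -> empty
(138,136): row=0b10001010, col=0b10001000, row AND col = 0b10001000 = 136; 136 == 136 -> filled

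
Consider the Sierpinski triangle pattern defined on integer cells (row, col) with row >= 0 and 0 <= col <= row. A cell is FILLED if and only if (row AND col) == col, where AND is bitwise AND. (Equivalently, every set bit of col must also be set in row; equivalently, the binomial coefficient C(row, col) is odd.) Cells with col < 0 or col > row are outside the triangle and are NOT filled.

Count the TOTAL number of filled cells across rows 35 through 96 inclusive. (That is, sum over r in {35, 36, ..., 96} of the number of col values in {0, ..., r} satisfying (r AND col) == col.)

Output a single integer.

Answer: 966

Derivation:
r35=100011 pc3: +8 =8
r36=100100 pc2: +4 =12
r37=100101 pc3: +8 =20
r38=100110 pc3: +8 =28
r39=100111 pc4: +16 =44
r40=101000 pc2: +4 =48
r41=101001 pc3: +8 =56
r42=101010 pc3: +8 =64
r43=101011 pc4: +16 =80
r44=101100 pc3: +8 =88
r45=101101 pc4: +16 =104
r46=101110 pc4: +16 =120
r47=101111 pc5: +32 =152
r48=110000 pc2: +4 =156
r49=110001 pc3: +8 =164
r50=110010 pc3: +8 =172
r51=110011 pc4: +16 =188
r52=110100 pc3: +8 =196
r53=110101 pc4: +16 =212
r54=110110 pc4: +16 =228
r55=110111 pc5: +32 =260
r56=111000 pc3: +8 =268
r57=111001 pc4: +16 =284
r58=111010 pc4: +16 =300
r59=111011 pc5: +32 =332
r60=111100 pc4: +16 =348
r61=111101 pc5: +32 =380
r62=111110 pc5: +32 =412
r63=111111 pc6: +64 =476
r64=1000000 pc1: +2 =478
r65=1000001 pc2: +4 =482
r66=1000010 pc2: +4 =486
r67=1000011 pc3: +8 =494
r68=1000100 pc2: +4 =498
r69=1000101 pc3: +8 =506
r70=1000110 pc3: +8 =514
r71=1000111 pc4: +16 =530
r72=1001000 pc2: +4 =534
r73=1001001 pc3: +8 =542
r74=1001010 pc3: +8 =550
r75=1001011 pc4: +16 =566
r76=1001100 pc3: +8 =574
r77=1001101 pc4: +16 =590
r78=1001110 pc4: +16 =606
r79=1001111 pc5: +32 =638
r80=1010000 pc2: +4 =642
r81=1010001 pc3: +8 =650
r82=1010010 pc3: +8 =658
r83=1010011 pc4: +16 =674
r84=1010100 pc3: +8 =682
r85=1010101 pc4: +16 =698
r86=1010110 pc4: +16 =714
r87=1010111 pc5: +32 =746
r88=1011000 pc3: +8 =754
r89=1011001 pc4: +16 =770
r90=1011010 pc4: +16 =786
r91=1011011 pc5: +32 =818
r92=1011100 pc4: +16 =834
r93=1011101 pc5: +32 =866
r94=1011110 pc5: +32 =898
r95=1011111 pc6: +64 =962
r96=1100000 pc2: +4 =966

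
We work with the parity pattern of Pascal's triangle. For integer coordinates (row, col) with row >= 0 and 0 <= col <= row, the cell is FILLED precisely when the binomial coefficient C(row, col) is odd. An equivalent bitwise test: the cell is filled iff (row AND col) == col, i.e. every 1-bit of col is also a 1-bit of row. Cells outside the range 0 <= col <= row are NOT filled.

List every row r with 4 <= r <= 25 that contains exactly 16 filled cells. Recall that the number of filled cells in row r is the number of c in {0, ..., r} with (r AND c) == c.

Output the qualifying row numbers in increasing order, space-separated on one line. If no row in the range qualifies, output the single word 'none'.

Row r has 2^popcount(r) filled cells, so we need popcount(r) = log2(16) = 4.
Scan r = 4..25 and keep those with exactly 4 one-bits:
r=4=100 popcount=1 -> skip
r=5=101 popcount=2 -> skip
r=6=110 popcount=2 -> skip
r=7=111 popcount=3 -> skip
r=8=1000 popcount=1 -> skip
r=9=1001 popcount=2 -> skip
r=10=1010 popcount=2 -> skip
r=11=1011 popcount=3 -> skip
r=12=1100 popcount=2 -> skip
r=13=1101 popcount=3 -> skip
r=14=1110 popcount=3 -> skip
r=15=1111 popcount=4 -> KEEP
r=16=10000 popcount=1 -> skip
r=17=10001 popcount=2 -> skip
r=18=10010 popcount=2 -> skip
r=19=10011 popcount=3 -> skip
r=20=10100 popcount=2 -> skip
r=21=10101 popcount=3 -> skip
r=22=10110 popcount=3 -> skip
r=23=10111 popcount=4 -> KEEP
r=24=11000 popcount=2 -> skip
r=25=11001 popcount=3 -> skip
Kept rows: 15 23

Answer: 15 23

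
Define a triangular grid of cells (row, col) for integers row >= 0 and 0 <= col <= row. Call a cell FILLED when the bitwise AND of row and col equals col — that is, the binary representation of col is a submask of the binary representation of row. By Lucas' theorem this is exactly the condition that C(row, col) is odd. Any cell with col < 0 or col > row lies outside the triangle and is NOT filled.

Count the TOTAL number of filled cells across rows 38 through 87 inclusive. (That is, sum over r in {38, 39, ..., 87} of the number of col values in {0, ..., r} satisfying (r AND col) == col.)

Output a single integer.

Answer: 726

Derivation:
r38=100110 pc3: +8 =8
r39=100111 pc4: +16 =24
r40=101000 pc2: +4 =28
r41=101001 pc3: +8 =36
r42=101010 pc3: +8 =44
r43=101011 pc4: +16 =60
r44=101100 pc3: +8 =68
r45=101101 pc4: +16 =84
r46=101110 pc4: +16 =100
r47=101111 pc5: +32 =132
r48=110000 pc2: +4 =136
r49=110001 pc3: +8 =144
r50=110010 pc3: +8 =152
r51=110011 pc4: +16 =168
r52=110100 pc3: +8 =176
r53=110101 pc4: +16 =192
r54=110110 pc4: +16 =208
r55=110111 pc5: +32 =240
r56=111000 pc3: +8 =248
r57=111001 pc4: +16 =264
r58=111010 pc4: +16 =280
r59=111011 pc5: +32 =312
r60=111100 pc4: +16 =328
r61=111101 pc5: +32 =360
r62=111110 pc5: +32 =392
r63=111111 pc6: +64 =456
r64=1000000 pc1: +2 =458
r65=1000001 pc2: +4 =462
r66=1000010 pc2: +4 =466
r67=1000011 pc3: +8 =474
r68=1000100 pc2: +4 =478
r69=1000101 pc3: +8 =486
r70=1000110 pc3: +8 =494
r71=1000111 pc4: +16 =510
r72=1001000 pc2: +4 =514
r73=1001001 pc3: +8 =522
r74=1001010 pc3: +8 =530
r75=1001011 pc4: +16 =546
r76=1001100 pc3: +8 =554
r77=1001101 pc4: +16 =570
r78=1001110 pc4: +16 =586
r79=1001111 pc5: +32 =618
r80=1010000 pc2: +4 =622
r81=1010001 pc3: +8 =630
r82=1010010 pc3: +8 =638
r83=1010011 pc4: +16 =654
r84=1010100 pc3: +8 =662
r85=1010101 pc4: +16 =678
r86=1010110 pc4: +16 =694
r87=1010111 pc5: +32 =726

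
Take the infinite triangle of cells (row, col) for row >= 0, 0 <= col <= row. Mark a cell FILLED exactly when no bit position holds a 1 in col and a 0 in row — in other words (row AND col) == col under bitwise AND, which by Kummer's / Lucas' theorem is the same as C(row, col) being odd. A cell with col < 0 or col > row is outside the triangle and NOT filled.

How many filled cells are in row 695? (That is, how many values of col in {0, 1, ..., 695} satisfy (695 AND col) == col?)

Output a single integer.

Answer: 128

Derivation:
695 in binary = 1010110111
popcount(695) = number of 1-bits in 1010110111 = 7
A col c satisfies (695 AND c) == c iff every set bit of c is also set in 695; each of the 7 set bits of 695 can independently be on or off in c.
count = 2^7 = 128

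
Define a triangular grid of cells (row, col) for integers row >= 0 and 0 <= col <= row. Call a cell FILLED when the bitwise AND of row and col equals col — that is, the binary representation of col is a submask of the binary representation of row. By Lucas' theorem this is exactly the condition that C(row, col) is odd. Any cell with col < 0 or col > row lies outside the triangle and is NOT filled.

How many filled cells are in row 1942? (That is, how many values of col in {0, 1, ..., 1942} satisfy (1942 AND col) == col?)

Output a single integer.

1942 in binary = 11110010110
popcount(1942) = number of 1-bits in 11110010110 = 7
A col c satisfies (1942 AND c) == c iff every set bit of c is also set in 1942; each of the 7 set bits of 1942 can independently be on or off in c.
count = 2^7 = 128

Answer: 128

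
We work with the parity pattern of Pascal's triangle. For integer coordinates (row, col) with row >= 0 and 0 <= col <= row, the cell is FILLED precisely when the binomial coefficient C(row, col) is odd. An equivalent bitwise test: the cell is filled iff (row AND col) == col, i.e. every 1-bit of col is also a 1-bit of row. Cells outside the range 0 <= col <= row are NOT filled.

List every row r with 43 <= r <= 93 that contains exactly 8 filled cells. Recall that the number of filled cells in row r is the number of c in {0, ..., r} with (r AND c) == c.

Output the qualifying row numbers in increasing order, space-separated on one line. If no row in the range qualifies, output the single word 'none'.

Answer: 44 49 50 52 56 67 69 70 73 74 76 81 82 84 88

Derivation:
Row r has 2^popcount(r) filled cells, so we need popcount(r) = log2(8) = 3.
Scan r = 43..93 and keep those with exactly 3 one-bits:
r=43=101011 popcount=4 -> skip
r=44=101100 popcount=3 -> KEEP
r=45=101101 popcount=4 -> skip
r=46=101110 popcount=4 -> skip
r=47=101111 popcount=5 -> skip
r=48=110000 popcount=2 -> skip
r=49=110001 popcount=3 -> KEEP
r=50=110010 popcount=3 -> KEEP
r=51=110011 popcount=4 -> skip
r=52=110100 popcount=3 -> KEEP
r=53=110101 popcount=4 -> skip
r=54=110110 popcount=4 -> skip
r=55=110111 popcount=5 -> skip
r=56=111000 popcount=3 -> KEEP
r=57=111001 popcount=4 -> skip
r=58=111010 popcount=4 -> skip
r=59=111011 popcount=5 -> skip
r=60=111100 popcount=4 -> skip
r=61=111101 popcount=5 -> skip
r=62=111110 popcount=5 -> skip
r=63=111111 popcount=6 -> skip
r=64=1000000 popcount=1 -> skip
r=65=1000001 popcount=2 -> skip
r=66=1000010 popcount=2 -> skip
r=67=1000011 popcount=3 -> KEEP
r=68=1000100 popcount=2 -> skip
r=69=1000101 popcount=3 -> KEEP
r=70=1000110 popcount=3 -> KEEP
r=71=1000111 popcount=4 -> skip
r=72=1001000 popcount=2 -> skip
r=73=1001001 popcount=3 -> KEEP
r=74=1001010 popcount=3 -> KEEP
r=75=1001011 popcount=4 -> skip
r=76=1001100 popcount=3 -> KEEP
r=77=1001101 popcount=4 -> skip
r=78=1001110 popcount=4 -> skip
r=79=1001111 popcount=5 -> skip
r=80=1010000 popcount=2 -> skip
r=81=1010001 popcount=3 -> KEEP
r=82=1010010 popcount=3 -> KEEP
r=83=1010011 popcount=4 -> skip
r=84=1010100 popcount=3 -> KEEP
r=85=1010101 popcount=4 -> skip
r=86=1010110 popcount=4 -> skip
r=87=1010111 popcount=5 -> skip
r=88=1011000 popcount=3 -> KEEP
r=89=1011001 popcount=4 -> skip
r=90=1011010 popcount=4 -> skip
r=91=1011011 popcount=5 -> skip
r=92=1011100 popcount=4 -> skip
r=93=1011101 popcount=5 -> skip
Kept rows: 44 49 50 52 56 67 69 70 73 74 76 81 82 84 88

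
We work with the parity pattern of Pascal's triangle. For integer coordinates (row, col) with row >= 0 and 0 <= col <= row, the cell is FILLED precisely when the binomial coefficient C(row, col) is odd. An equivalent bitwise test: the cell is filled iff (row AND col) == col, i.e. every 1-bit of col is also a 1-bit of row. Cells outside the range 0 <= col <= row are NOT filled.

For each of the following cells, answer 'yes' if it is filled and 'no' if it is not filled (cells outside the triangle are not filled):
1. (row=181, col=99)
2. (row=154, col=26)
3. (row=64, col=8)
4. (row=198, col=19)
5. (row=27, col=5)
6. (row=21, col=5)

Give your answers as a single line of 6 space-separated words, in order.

Answer: no yes no no no yes

Derivation:
(181,99): row=0b10110101, col=0b1100011, row AND col = 0b100001 = 33; 33 != 99 -> empty
(154,26): row=0b10011010, col=0b11010, row AND col = 0b11010 = 26; 26 == 26 -> filled
(64,8): row=0b1000000, col=0b1000, row AND col = 0b0 = 0; 0 != 8 -> empty
(198,19): row=0b11000110, col=0b10011, row AND col = 0b10 = 2; 2 != 19 -> empty
(27,5): row=0b11011, col=0b101, row AND col = 0b1 = 1; 1 != 5 -> empty
(21,5): row=0b10101, col=0b101, row AND col = 0b101 = 5; 5 == 5 -> filled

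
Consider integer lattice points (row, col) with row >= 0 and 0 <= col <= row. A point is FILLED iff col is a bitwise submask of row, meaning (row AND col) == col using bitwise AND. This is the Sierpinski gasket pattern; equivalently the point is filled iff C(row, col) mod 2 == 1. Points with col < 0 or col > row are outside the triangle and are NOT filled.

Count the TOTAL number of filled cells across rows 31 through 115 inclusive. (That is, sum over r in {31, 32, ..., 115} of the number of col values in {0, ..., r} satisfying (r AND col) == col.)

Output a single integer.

Answer: 1400

Derivation:
r31=11111 pc5: +32 =32
r32=100000 pc1: +2 =34
r33=100001 pc2: +4 =38
r34=100010 pc2: +4 =42
r35=100011 pc3: +8 =50
r36=100100 pc2: +4 =54
r37=100101 pc3: +8 =62
r38=100110 pc3: +8 =70
r39=100111 pc4: +16 =86
r40=101000 pc2: +4 =90
r41=101001 pc3: +8 =98
r42=101010 pc3: +8 =106
r43=101011 pc4: +16 =122
r44=101100 pc3: +8 =130
r45=101101 pc4: +16 =146
r46=101110 pc4: +16 =162
r47=101111 pc5: +32 =194
r48=110000 pc2: +4 =198
r49=110001 pc3: +8 =206
r50=110010 pc3: +8 =214
r51=110011 pc4: +16 =230
r52=110100 pc3: +8 =238
r53=110101 pc4: +16 =254
r54=110110 pc4: +16 =270
r55=110111 pc5: +32 =302
r56=111000 pc3: +8 =310
r57=111001 pc4: +16 =326
r58=111010 pc4: +16 =342
r59=111011 pc5: +32 =374
r60=111100 pc4: +16 =390
r61=111101 pc5: +32 =422
r62=111110 pc5: +32 =454
r63=111111 pc6: +64 =518
r64=1000000 pc1: +2 =520
r65=1000001 pc2: +4 =524
r66=1000010 pc2: +4 =528
r67=1000011 pc3: +8 =536
r68=1000100 pc2: +4 =540
r69=1000101 pc3: +8 =548
r70=1000110 pc3: +8 =556
r71=1000111 pc4: +16 =572
r72=1001000 pc2: +4 =576
r73=1001001 pc3: +8 =584
r74=1001010 pc3: +8 =592
r75=1001011 pc4: +16 =608
r76=1001100 pc3: +8 =616
r77=1001101 pc4: +16 =632
r78=1001110 pc4: +16 =648
r79=1001111 pc5: +32 =680
r80=1010000 pc2: +4 =684
r81=1010001 pc3: +8 =692
r82=1010010 pc3: +8 =700
r83=1010011 pc4: +16 =716
r84=1010100 pc3: +8 =724
r85=1010101 pc4: +16 =740
r86=1010110 pc4: +16 =756
r87=1010111 pc5: +32 =788
r88=1011000 pc3: +8 =796
r89=1011001 pc4: +16 =812
r90=1011010 pc4: +16 =828
r91=1011011 pc5: +32 =860
r92=1011100 pc4: +16 =876
r93=1011101 pc5: +32 =908
r94=1011110 pc5: +32 =940
r95=1011111 pc6: +64 =1004
r96=1100000 pc2: +4 =1008
r97=1100001 pc3: +8 =1016
r98=1100010 pc3: +8 =1024
r99=1100011 pc4: +16 =1040
r100=1100100 pc3: +8 =1048
r101=1100101 pc4: +16 =1064
r102=1100110 pc4: +16 =1080
r103=1100111 pc5: +32 =1112
r104=1101000 pc3: +8 =1120
r105=1101001 pc4: +16 =1136
r106=1101010 pc4: +16 =1152
r107=1101011 pc5: +32 =1184
r108=1101100 pc4: +16 =1200
r109=1101101 pc5: +32 =1232
r110=1101110 pc5: +32 =1264
r111=1101111 pc6: +64 =1328
r112=1110000 pc3: +8 =1336
r113=1110001 pc4: +16 =1352
r114=1110010 pc4: +16 =1368
r115=1110011 pc5: +32 =1400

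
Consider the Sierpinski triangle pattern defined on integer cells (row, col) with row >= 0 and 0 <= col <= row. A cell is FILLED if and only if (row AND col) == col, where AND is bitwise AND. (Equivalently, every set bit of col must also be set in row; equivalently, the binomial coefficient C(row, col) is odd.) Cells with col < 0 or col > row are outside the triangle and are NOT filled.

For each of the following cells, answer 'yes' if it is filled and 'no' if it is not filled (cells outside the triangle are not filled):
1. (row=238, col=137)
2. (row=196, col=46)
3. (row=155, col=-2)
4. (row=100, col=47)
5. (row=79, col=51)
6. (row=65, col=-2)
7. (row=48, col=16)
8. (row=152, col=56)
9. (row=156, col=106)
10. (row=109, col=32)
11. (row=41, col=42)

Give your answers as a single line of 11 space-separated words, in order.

(238,137): row=0b11101110, col=0b10001001, row AND col = 0b10001000 = 136; 136 != 137 -> empty
(196,46): row=0b11000100, col=0b101110, row AND col = 0b100 = 4; 4 != 46 -> empty
(155,-2): col outside [0, 155] -> not filled
(100,47): row=0b1100100, col=0b101111, row AND col = 0b100100 = 36; 36 != 47 -> empty
(79,51): row=0b1001111, col=0b110011, row AND col = 0b11 = 3; 3 != 51 -> empty
(65,-2): col outside [0, 65] -> not filled
(48,16): row=0b110000, col=0b10000, row AND col = 0b10000 = 16; 16 == 16 -> filled
(152,56): row=0b10011000, col=0b111000, row AND col = 0b11000 = 24; 24 != 56 -> empty
(156,106): row=0b10011100, col=0b1101010, row AND col = 0b1000 = 8; 8 != 106 -> empty
(109,32): row=0b1101101, col=0b100000, row AND col = 0b100000 = 32; 32 == 32 -> filled
(41,42): col outside [0, 41] -> not filled

Answer: no no no no no no yes no no yes no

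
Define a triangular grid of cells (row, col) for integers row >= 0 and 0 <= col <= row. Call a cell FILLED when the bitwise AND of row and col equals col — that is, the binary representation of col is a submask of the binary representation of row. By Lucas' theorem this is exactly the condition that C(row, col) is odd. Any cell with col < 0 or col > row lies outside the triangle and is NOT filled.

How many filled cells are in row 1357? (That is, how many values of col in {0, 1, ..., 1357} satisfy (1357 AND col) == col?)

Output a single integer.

Answer: 64

Derivation:
1357 in binary = 10101001101
popcount(1357) = number of 1-bits in 10101001101 = 6
A col c satisfies (1357 AND c) == c iff every set bit of c is also set in 1357; each of the 6 set bits of 1357 can independently be on or off in c.
count = 2^6 = 64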